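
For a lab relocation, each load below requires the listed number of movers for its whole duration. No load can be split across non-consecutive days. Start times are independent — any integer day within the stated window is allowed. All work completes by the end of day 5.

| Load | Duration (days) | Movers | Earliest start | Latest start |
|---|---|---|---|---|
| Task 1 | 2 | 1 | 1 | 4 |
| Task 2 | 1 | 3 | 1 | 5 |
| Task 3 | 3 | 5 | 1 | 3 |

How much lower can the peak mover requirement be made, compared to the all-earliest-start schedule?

4

Early-start peak: d1:9  d2:6  d3:5  d4:0  d5:0 ⇒ 9.
Leveled (Task 1@1, Task 2@1, Task 3@3): d1:4  d2:1  d3:5  d4:5  d5:5 ⇒ 5.
Reduction 9 − 5 = 4.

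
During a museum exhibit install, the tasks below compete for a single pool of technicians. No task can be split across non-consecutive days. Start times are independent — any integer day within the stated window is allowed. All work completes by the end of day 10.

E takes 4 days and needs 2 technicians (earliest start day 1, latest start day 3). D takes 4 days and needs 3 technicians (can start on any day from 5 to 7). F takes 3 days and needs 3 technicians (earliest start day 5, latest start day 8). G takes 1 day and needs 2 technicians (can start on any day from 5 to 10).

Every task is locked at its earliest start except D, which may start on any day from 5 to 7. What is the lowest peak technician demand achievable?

6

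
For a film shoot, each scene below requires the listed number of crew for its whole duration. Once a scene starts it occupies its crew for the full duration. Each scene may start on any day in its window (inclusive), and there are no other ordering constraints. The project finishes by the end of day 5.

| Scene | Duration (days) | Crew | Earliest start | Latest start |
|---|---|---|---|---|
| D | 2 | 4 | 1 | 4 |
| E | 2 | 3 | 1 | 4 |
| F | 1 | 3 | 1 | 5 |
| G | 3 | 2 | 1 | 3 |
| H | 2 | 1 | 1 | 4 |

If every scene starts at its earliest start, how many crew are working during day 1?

At early start, day 1 has: D, E, F, G, H.
Demand: 4 + 3 + 3 + 2 + 1 = 13.

13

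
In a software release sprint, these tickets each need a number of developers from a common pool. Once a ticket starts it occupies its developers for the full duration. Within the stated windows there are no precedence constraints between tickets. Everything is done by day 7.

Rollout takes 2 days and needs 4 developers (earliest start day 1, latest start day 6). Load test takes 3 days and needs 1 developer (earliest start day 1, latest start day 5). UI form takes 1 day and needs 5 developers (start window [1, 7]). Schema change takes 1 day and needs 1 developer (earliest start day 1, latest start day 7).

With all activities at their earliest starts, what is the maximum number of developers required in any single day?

Early-start schedule: Rollout@1, Load test@1, UI form@1, Schema change@1.
Load per day: day 1: 11, day 2: 5, day 3: 1, day 4: 0, day 5: 0, day 6: 0, day 7: 0.
Peak is 11.

11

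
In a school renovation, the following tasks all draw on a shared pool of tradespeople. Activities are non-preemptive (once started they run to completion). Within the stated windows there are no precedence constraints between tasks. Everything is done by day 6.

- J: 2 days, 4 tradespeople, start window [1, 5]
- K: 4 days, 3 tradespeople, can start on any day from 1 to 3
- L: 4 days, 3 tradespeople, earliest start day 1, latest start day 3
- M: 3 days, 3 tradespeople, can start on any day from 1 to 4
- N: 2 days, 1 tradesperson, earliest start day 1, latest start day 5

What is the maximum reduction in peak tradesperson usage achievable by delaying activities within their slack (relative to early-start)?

5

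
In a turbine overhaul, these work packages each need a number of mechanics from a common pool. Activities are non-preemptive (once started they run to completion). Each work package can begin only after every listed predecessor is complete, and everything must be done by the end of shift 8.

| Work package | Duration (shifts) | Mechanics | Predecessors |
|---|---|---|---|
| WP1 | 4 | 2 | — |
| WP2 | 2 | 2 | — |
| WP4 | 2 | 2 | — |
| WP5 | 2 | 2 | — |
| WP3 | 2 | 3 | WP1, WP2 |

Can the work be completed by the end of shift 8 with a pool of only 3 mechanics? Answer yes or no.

Total mechanic-shifts = 26; over 8 shifts the average is 26/8 > 3, so some shift must exceed 3.

no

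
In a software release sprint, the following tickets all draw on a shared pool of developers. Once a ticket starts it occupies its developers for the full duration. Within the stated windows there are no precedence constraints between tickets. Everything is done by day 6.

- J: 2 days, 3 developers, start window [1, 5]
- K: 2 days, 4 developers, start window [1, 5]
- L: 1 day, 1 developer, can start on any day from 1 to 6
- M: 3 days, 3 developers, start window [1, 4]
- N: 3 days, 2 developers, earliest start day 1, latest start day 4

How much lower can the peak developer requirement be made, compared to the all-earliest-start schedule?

7

Early-start peak: d1:13  d2:12  d3:5  d4:0  d5:0  d6:0 ⇒ 13.
Leveled (J@1, K@4, L@3, M@1, N@3): d1:6  d2:6  d3:6  d4:6  d5:6  d6:0 ⇒ 6.
Reduction 13 − 6 = 7.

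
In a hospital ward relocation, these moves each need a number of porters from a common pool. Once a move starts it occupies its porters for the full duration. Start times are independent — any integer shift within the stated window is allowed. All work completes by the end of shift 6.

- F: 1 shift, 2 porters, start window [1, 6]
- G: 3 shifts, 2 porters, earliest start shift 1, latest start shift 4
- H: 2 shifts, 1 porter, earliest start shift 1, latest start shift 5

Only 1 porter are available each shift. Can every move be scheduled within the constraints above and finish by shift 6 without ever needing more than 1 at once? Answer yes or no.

no

Total porter-shifts = 10; over 6 shifts the average is 10/6 > 1, so some shift must exceed 1.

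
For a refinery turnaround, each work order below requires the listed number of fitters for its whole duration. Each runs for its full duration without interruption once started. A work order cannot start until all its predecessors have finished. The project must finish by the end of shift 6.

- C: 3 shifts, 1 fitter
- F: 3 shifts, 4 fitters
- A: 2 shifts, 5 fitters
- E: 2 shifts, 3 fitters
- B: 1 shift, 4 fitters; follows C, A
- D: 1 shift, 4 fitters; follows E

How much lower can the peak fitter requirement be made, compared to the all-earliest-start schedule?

5

Early-start peak: s1:13  s2:13  s3:9  s4:4  s5:0  s6:0 ⇒ 13.
Leveled (C@1, F@1, A@4, E@1, B@6, D@6): s1:8  s2:8  s3:5  s4:5  s5:5  s6:8 ⇒ 8.
Reduction 13 − 8 = 5.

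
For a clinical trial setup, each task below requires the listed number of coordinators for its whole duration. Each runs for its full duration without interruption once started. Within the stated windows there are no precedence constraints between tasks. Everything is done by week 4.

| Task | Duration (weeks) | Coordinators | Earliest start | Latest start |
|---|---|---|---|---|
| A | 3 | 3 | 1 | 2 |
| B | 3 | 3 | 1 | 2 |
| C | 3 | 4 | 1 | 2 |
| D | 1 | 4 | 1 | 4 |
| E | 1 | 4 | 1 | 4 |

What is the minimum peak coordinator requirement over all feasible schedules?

10

Early-start (A@1, B@1, C@1, D@1, E@1) gives peak 18: w1:18  w2:10  w3:10  w4:0.
Shift D→4, E→4.
Schedule A@1, B@1, C@1, D@4, E@4: w1:10  w2:10  w3:10  w4:8 — peak 10.
Total coordinator-weeks = 38 over 4 weeks ⇒ peak ≥ ⌈38/4⌉ = 10, so 10 is optimal.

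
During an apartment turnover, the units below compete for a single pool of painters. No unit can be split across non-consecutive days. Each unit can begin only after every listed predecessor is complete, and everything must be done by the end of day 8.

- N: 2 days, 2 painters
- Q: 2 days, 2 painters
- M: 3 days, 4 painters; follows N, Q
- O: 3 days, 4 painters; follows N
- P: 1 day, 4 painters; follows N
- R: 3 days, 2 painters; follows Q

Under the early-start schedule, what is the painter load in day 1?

At early start, day 1 has: N, Q.
Demand: 2 + 2 = 4.

4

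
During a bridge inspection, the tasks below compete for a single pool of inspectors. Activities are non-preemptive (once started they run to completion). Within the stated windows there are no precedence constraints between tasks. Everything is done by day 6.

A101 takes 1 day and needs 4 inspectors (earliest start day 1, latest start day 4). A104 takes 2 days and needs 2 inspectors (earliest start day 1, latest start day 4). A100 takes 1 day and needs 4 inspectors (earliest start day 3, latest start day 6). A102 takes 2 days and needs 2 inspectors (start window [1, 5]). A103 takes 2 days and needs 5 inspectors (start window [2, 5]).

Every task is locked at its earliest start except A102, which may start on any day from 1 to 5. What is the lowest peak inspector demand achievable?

9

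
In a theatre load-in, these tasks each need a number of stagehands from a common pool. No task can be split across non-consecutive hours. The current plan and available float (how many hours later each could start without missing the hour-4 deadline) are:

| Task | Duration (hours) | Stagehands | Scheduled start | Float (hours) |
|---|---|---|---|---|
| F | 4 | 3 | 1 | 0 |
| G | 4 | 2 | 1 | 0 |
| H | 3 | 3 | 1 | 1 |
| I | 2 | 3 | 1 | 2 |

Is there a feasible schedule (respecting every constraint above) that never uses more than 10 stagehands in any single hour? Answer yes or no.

no

The minimum achievable peak is 11; 10 < 11, so no feasible schedule stays within the cap.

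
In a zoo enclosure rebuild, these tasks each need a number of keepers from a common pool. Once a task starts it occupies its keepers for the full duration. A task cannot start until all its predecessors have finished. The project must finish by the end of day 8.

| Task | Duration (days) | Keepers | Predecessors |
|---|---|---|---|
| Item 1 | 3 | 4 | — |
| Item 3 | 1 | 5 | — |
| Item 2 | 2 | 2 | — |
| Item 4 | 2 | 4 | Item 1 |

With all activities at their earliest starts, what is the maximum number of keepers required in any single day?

Early-start schedule: Item 1@1, Item 3@1, Item 2@1, Item 4@4.
Load per day: day 1: 11, day 2: 6, day 3: 4, day 4: 4, day 5: 4, day 6: 0, day 7: 0, day 8: 0.
Peak is 11.

11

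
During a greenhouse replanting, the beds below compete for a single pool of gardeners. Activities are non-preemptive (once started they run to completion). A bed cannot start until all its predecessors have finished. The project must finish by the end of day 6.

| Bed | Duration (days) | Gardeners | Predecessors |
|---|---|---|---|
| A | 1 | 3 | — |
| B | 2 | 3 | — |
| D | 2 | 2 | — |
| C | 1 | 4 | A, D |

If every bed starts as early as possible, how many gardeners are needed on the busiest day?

8

Early-start schedule: A@1, B@1, D@1, C@3.
Load per day: day 1: 8, day 2: 5, day 3: 4, day 4: 0, day 5: 0, day 6: 0.
Peak is 8.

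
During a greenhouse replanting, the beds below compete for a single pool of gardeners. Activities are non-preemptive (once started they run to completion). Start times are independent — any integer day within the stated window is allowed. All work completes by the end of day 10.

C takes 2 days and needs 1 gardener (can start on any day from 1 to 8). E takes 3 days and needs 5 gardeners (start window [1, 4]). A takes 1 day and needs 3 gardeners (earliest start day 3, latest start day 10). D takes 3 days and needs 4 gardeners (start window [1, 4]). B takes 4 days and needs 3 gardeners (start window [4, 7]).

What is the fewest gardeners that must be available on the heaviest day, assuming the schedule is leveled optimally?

6

Early-start (C@1, E@1, A@3, D@1, B@4) gives peak 12: d1:10  d2:10  d3:12  d4:3  d5:3  d6:3  d7:3  d8:0  d9:0  d10:0.
Shift A→7, D→4, B→7.
Schedule C@1, E@1, A@7, D@4, B@7: d1:6  d2:6  d3:5  d4:4  d5:4  d6:4  d7:6  d8:3  d9:3  d10:3 — peak 6.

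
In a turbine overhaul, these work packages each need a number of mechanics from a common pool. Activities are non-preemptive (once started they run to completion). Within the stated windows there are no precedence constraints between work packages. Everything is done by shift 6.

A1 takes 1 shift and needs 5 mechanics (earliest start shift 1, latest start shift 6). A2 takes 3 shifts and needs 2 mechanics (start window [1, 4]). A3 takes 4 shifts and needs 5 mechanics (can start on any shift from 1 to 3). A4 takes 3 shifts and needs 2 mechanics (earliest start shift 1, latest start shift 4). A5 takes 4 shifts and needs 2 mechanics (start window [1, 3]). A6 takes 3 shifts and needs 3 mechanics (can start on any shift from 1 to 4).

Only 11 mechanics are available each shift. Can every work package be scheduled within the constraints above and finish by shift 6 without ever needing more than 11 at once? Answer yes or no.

Schedule A1@1, A2@1, A3@2, A4@1, A5@1, A6@4: s1:11  s2:11  s3:11  s4:10  s5:8  s6:3 — peak 11 ≤ 11.

yes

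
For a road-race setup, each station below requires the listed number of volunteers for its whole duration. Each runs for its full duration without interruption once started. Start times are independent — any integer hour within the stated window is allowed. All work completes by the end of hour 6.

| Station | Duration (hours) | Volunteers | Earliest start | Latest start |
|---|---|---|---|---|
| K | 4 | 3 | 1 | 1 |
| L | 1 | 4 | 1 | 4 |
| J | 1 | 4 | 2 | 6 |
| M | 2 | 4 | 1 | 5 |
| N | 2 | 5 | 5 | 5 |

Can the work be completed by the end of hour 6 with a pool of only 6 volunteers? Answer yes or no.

no

Total volunteer-hours = 38; over 6 hours the average is 38/6 > 6, so some hour must exceed 6.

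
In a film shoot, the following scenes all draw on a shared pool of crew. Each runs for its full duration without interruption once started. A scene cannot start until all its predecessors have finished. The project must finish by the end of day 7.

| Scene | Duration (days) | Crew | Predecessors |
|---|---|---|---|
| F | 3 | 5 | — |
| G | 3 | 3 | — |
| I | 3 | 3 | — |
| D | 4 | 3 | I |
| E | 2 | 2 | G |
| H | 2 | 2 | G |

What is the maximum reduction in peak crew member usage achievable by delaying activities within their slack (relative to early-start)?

Early-start peak: d1:11  d2:11  d3:11  d4:7  d5:7  d6:3  d7:3 ⇒ 11.
Leveled (F@4, G@1, I@1, D@4, E@4, H@6): d1:6  d2:6  d3:6  d4:10  d5:10  d6:10  d7:5 ⇒ 10.
Reduction 11 − 10 = 1.

1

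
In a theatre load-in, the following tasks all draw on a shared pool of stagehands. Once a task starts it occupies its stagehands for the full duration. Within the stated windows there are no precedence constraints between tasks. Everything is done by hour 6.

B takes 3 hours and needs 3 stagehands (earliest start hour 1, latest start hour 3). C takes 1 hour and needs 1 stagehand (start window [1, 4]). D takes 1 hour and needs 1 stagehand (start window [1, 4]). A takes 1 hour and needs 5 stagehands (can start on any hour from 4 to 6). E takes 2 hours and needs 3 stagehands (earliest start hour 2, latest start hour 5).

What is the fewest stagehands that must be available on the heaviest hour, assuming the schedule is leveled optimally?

5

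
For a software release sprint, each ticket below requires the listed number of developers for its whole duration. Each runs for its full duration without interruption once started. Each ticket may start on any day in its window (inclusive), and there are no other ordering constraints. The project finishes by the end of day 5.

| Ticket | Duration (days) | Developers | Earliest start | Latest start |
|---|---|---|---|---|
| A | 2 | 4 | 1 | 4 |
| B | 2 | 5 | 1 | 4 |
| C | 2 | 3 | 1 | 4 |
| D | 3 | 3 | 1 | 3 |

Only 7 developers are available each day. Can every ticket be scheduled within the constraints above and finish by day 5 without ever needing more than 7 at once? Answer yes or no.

The minimum achievable peak is 8; 7 < 8, so no feasible schedule stays within the cap.

no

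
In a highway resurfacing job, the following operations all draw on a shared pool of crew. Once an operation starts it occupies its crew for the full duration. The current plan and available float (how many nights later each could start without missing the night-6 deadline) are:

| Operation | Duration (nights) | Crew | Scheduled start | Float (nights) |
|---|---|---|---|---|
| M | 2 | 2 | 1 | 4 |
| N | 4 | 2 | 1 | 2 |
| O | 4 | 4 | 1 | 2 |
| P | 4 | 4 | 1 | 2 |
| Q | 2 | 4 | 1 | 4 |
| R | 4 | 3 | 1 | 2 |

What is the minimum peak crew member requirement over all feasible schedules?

Early-start (M@1, N@1, O@1, P@1, Q@1, R@1) gives peak 19: n1:19  n2:19  n3:13  n4:13  n5:0  n6:0.
Shift Q→5, R→3.
Schedule M@1, N@1, O@1, P@1, Q@5, R@3: n1:12  n2:12  n3:13  n4:13  n5:7  n6:7 — peak 13.

13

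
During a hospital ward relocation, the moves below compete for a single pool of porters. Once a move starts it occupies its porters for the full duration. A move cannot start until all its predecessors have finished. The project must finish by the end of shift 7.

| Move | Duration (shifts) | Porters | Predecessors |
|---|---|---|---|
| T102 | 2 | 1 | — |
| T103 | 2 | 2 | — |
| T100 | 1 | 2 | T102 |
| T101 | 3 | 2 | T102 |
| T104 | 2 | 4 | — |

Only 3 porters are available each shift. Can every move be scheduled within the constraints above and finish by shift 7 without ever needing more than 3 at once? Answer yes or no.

no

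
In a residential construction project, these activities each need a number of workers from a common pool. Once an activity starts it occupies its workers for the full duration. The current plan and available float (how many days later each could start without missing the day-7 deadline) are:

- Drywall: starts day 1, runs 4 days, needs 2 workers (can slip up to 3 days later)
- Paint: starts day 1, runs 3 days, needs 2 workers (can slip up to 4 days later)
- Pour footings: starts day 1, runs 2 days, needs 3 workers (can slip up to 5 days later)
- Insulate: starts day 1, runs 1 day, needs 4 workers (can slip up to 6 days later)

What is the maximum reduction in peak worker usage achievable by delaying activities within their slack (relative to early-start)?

Early-start peak: d1:11  d2:7  d3:4  d4:2  d5:0  d6:0  d7:0 ⇒ 11.
Leveled (Drywall@1, Paint@1, Pour footings@5, Insulate@7): d1:4  d2:4  d3:4  d4:2  d5:3  d6:3  d7:4 ⇒ 4.
Reduction 11 − 4 = 7.

7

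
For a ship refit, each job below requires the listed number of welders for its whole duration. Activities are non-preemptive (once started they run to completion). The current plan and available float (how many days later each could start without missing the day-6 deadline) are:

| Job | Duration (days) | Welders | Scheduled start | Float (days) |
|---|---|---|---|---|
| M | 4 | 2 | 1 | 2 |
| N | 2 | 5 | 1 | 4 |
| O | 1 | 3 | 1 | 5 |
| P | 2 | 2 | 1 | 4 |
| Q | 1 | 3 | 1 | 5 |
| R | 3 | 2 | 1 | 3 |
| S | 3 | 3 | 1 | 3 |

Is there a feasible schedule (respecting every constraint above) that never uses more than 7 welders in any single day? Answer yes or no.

Total welder-days = 43; over 6 days the average is 43/6 > 7, so some day must exceed 7.

no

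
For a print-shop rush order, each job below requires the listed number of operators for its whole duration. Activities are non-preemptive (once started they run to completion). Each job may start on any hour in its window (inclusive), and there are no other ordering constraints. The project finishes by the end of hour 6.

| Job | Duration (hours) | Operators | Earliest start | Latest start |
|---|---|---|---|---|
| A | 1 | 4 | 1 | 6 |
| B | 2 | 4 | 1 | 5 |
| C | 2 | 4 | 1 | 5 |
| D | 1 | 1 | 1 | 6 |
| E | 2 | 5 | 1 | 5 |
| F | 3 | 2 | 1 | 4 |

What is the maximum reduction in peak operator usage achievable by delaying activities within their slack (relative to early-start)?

Early-start peak: h1:20  h2:15  h3:2  h4:0  h5:0  h6:0 ⇒ 20.
Leveled (A@1, B@1, C@2, D@3, E@4, F@3): h1:8  h2:8  h3:7  h4:7  h5:7  h6:0 ⇒ 8.
Reduction 20 − 8 = 12.

12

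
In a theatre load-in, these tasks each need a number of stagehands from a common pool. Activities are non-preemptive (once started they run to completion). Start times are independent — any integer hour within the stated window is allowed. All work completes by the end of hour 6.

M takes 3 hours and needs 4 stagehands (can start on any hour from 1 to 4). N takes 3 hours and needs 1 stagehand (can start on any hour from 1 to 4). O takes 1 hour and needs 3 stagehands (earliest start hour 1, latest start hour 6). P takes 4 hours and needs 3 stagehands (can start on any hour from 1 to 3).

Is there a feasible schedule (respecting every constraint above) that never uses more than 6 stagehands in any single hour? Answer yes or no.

no

The minimum achievable peak is 7; 6 < 7, so no feasible schedule stays within the cap.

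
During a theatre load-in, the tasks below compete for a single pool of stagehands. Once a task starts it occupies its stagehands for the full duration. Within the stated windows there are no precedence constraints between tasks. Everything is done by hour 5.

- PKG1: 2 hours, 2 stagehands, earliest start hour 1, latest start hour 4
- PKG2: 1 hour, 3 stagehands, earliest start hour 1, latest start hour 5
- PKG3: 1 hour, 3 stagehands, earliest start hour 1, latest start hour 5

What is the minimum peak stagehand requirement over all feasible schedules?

Early-start (PKG1@1, PKG2@1, PKG3@1) gives peak 8: h1:8  h2:2  h3:0  h4:0  h5:0.
Shift PKG2→3, PKG3→4.
Schedule PKG1@1, PKG2@3, PKG3@4: h1:2  h2:2  h3:3  h4:3  h5:0 — peak 3.

3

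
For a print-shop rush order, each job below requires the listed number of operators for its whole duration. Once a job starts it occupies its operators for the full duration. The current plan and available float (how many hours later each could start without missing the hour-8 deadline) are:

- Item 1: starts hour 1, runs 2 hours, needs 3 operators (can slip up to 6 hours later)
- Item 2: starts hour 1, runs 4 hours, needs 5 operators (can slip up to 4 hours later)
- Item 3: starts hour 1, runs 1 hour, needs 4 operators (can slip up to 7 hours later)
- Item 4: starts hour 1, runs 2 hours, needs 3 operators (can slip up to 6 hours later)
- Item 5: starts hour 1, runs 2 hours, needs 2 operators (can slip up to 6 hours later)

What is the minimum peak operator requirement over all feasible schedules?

6

Early-start (Item 1@1, Item 2@1, Item 3@1, Item 4@1, Item 5@1) gives peak 17: h1:17  h2:13  h3:5  h4:5  h5:0  h6:0  h7:0  h8:0.
Shift Item 2→3, Item 3→7, Item 5→7.
Schedule Item 1@1, Item 2@3, Item 3@7, Item 4@1, Item 5@7: h1:6  h2:6  h3:5  h4:5  h5:5  h6:5  h7:6  h8:2 — peak 6.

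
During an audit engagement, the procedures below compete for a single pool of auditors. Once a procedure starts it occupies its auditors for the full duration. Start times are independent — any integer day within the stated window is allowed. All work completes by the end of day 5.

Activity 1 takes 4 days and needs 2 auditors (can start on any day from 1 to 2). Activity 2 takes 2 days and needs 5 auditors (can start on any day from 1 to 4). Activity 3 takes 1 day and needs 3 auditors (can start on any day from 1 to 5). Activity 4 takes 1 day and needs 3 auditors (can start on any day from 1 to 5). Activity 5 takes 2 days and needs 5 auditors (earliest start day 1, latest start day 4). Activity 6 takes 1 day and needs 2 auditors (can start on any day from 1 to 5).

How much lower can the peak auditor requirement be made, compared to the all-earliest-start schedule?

12

Early-start peak: d1:20  d2:12  d3:2  d4:2  d5:0 ⇒ 20.
Leveled (Activity 1@1, Activity 2@1, Activity 3@3, Activity 4@3, Activity 5@4, Activity 6@5): d1:7  d2:7  d3:8  d4:7  d5:7 ⇒ 8.
Reduction 20 − 8 = 12.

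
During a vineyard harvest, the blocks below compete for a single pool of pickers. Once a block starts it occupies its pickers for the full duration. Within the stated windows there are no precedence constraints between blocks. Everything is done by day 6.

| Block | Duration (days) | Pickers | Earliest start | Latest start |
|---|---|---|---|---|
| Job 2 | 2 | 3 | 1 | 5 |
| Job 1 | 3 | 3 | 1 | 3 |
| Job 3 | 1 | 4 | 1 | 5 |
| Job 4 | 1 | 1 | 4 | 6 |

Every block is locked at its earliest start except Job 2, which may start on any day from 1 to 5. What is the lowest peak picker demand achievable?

Job 2@1: d1:10  d2:6  d3:3  d4:1  d5:0  d6:0 → peak 10
Job 2@2: d1:7  d2:6  d3:6  d4:1  d5:0  d6:0 → peak 7
Job 2@3: d1:7  d2:3  d3:6  d4:4  d5:0  d6:0 → peak 7
Job 2@4: d1:7  d2:3  d3:3  d4:4  d5:3  d6:0 → peak 7
Job 2@5: d1:7  d2:3  d3:3  d4:1  d5:3  d6:3 → peak 7
Best is Job 2@2, peak 7.

7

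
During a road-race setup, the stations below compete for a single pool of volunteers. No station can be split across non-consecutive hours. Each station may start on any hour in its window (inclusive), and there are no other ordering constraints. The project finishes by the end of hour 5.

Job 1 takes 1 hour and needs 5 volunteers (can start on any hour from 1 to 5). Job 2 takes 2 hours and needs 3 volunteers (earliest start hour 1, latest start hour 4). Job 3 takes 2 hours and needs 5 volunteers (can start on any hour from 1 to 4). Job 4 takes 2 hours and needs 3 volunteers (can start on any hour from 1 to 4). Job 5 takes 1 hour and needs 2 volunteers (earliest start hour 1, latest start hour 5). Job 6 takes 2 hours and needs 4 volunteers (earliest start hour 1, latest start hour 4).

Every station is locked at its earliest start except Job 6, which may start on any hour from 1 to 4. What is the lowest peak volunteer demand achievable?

Job 6@1: h1:22  h2:15  h3:0  h4:0  h5:0 → peak 22
Job 6@2: h1:18  h2:15  h3:4  h4:0  h5:0 → peak 18
Job 6@3: h1:18  h2:11  h3:4  h4:4  h5:0 → peak 18
Job 6@4: h1:18  h2:11  h3:0  h4:4  h5:4 → peak 18
Best is Job 6@2, peak 18.

18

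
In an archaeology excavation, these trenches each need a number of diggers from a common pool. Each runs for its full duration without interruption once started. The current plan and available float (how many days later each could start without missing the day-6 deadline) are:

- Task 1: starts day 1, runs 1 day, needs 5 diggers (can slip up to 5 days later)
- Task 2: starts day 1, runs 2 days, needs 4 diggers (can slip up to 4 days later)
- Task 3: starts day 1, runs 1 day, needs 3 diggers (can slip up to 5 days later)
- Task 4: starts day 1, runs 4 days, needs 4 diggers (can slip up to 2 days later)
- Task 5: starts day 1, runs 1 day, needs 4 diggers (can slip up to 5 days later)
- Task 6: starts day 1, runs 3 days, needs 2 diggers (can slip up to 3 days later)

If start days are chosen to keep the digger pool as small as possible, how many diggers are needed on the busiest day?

Early-start (Task 1@1, Task 2@1, Task 3@1, Task 4@1, Task 5@1, Task 6@1) gives peak 22: d1:22  d2:10  d3:6  d4:4  d5:0  d6:0.
Shift Task 2→2, Task 4→2, Task 5→6, Task 6→4.
Schedule Task 1@1, Task 2@2, Task 3@1, Task 4@2, Task 5@6, Task 6@4: d1:8  d2:8  d3:8  d4:6  d5:6  d6:6 — peak 8.

8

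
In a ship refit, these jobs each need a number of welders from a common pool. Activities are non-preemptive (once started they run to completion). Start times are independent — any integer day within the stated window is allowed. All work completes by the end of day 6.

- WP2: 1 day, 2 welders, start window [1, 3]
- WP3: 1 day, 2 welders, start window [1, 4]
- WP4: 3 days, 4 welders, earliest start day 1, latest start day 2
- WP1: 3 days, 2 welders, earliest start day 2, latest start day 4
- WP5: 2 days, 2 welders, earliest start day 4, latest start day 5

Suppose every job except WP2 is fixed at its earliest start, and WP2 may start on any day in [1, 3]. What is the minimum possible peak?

8

WP2@1: d1:8  d2:6  d3:6  d4:4  d5:2  d6:0 → peak 8
WP2@2: d1:6  d2:8  d3:6  d4:4  d5:2  d6:0 → peak 8
WP2@3: d1:6  d2:6  d3:8  d4:4  d5:2  d6:0 → peak 8
Best is WP2@1, peak 8.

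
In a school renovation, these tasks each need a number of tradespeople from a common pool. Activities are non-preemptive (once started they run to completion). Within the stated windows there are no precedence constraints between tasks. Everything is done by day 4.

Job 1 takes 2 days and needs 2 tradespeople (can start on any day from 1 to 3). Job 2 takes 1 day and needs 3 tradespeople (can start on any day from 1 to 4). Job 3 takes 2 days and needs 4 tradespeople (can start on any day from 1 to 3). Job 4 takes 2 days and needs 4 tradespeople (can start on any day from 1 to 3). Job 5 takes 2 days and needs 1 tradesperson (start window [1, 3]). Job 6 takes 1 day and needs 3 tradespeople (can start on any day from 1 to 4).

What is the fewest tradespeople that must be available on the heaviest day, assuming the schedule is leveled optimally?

7

Early-start (Job 1@1, Job 2@1, Job 3@1, Job 4@1, Job 5@1, Job 6@1) gives peak 17: d1:17  d2:11  d3:0  d4:0.
Shift Job 2→3, Job 4→3, Job 6→4.
Schedule Job 1@1, Job 2@3, Job 3@1, Job 4@3, Job 5@1, Job 6@4: d1:7  d2:7  d3:7  d4:7 — peak 7.
Total tradesperson-days = 28 over 4 days ⇒ peak ≥ ⌈28/4⌉ = 7, so 7 is optimal.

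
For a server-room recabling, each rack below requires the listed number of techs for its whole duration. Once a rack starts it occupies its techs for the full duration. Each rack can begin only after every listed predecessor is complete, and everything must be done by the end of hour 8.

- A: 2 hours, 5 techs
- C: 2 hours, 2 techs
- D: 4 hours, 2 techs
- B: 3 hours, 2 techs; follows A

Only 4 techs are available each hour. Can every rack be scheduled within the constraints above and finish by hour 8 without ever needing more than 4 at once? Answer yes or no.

no

The minimum achievable peak is 5; 4 < 5, so no feasible schedule stays within the cap.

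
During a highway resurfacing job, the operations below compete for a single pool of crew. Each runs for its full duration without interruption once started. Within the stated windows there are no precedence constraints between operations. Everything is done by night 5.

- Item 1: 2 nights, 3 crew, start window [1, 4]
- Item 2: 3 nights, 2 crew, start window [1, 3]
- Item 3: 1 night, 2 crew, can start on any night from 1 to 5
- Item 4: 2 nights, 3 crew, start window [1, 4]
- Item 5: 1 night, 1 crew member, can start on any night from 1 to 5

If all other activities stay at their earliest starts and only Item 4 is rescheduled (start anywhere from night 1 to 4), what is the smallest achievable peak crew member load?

Item 4@1: n1:11  n2:8  n3:2  n4:0  n5:0 → peak 11
Item 4@2: n1:8  n2:8  n3:5  n4:0  n5:0 → peak 8
Item 4@3: n1:8  n2:5  n3:5  n4:3  n5:0 → peak 8
Item 4@4: n1:8  n2:5  n3:2  n4:3  n5:3 → peak 8
Best is Item 4@2, peak 8.

8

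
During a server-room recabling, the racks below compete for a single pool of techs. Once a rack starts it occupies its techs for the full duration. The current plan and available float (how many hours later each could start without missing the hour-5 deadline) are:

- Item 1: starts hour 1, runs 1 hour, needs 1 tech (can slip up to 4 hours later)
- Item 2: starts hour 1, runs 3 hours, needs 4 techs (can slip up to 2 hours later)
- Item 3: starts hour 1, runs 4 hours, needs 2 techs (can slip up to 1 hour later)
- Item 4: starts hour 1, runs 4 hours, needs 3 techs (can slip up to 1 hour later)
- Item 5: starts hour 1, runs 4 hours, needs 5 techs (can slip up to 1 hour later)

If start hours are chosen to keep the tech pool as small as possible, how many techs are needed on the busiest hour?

14

Early-start (Item 1@1, Item 2@1, Item 3@1, Item 4@1, Item 5@1) gives peak 15: h1:15  h2:14  h3:14  h4:10  h5:0.
Shift Item 5→2.
Schedule Item 1@1, Item 2@1, Item 3@1, Item 4@1, Item 5@2: h1:10  h2:14  h3:14  h4:10  h5:5 — peak 14.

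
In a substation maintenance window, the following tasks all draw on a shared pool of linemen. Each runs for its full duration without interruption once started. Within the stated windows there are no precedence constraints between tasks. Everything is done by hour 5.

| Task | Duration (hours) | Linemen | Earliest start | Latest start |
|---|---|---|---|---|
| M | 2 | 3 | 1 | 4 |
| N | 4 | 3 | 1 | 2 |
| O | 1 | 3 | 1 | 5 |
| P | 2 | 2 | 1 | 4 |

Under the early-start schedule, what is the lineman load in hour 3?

3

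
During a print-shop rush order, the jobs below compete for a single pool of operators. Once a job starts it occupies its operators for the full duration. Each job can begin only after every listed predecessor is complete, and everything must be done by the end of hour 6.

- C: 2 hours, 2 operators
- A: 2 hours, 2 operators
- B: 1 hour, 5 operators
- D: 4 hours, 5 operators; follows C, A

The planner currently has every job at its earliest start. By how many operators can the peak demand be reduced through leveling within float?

0

Early-start peak: h1:9  h2:4  h3:5  h4:5  h5:5  h6:5 ⇒ 9.
Leveled (C@1, A@1, B@1, D@3): h1:9  h2:4  h3:5  h4:5  h5:5  h6:5 ⇒ 9.
Reduction 9 − 9 = 0.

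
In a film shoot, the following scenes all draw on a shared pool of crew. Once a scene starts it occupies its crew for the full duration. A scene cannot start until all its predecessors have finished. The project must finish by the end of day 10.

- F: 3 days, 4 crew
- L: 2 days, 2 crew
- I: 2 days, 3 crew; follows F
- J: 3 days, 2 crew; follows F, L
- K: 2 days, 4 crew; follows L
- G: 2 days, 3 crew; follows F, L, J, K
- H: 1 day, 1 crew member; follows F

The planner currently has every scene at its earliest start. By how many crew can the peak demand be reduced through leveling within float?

Early-start peak: d1:6  d2:6  d3:8  d4:10  d5:5  d6:2  d7:3  d8:3  d9:0  d10:0 ⇒ 10.
Leveled (F@1, L@1, I@4, J@4, K@6, G@8, H@4): d1:6  d2:6  d3:4  d4:6  d5:5  d6:6  d7:4  d8:3  d9:3  d10:0 ⇒ 6.
Reduction 10 − 6 = 4.

4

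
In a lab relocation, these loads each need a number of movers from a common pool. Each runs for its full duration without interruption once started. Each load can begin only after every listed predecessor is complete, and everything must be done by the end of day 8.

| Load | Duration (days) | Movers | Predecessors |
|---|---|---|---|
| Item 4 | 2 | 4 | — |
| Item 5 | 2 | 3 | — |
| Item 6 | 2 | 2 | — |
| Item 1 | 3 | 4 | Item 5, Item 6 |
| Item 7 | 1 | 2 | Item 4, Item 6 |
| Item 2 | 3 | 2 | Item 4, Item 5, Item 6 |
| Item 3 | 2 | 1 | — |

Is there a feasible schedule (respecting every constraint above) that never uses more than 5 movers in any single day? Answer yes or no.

no

The minimum achievable peak is 6; 5 < 6, so no feasible schedule stays within the cap.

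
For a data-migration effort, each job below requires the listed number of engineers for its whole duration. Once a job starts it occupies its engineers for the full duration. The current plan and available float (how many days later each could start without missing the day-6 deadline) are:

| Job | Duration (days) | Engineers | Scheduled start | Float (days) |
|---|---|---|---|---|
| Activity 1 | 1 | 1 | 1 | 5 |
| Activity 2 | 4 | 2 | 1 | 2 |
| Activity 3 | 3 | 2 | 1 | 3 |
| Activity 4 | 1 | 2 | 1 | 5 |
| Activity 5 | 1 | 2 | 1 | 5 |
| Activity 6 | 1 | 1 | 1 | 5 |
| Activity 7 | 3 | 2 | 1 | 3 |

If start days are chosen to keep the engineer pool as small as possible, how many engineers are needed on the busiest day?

Early-start (Activity 1@1, Activity 2@1, Activity 3@1, Activity 4@1, Activity 5@1, Activity 6@1, Activity 7@1) gives peak 12: d1:12  d2:6  d3:6  d4:2  d5:0  d6:0.
Shift Activity 4→5, Activity 5→6, Activity 6→2, Activity 7→4.
Schedule Activity 1@1, Activity 2@1, Activity 3@1, Activity 4@5, Activity 5@6, Activity 6@2, Activity 7@4: d1:5  d2:5  d3:4  d4:4  d5:4  d6:4 — peak 5.
Total engineer-days = 26 over 6 days ⇒ peak ≥ ⌈26/6⌉ = 5, so 5 is optimal.

5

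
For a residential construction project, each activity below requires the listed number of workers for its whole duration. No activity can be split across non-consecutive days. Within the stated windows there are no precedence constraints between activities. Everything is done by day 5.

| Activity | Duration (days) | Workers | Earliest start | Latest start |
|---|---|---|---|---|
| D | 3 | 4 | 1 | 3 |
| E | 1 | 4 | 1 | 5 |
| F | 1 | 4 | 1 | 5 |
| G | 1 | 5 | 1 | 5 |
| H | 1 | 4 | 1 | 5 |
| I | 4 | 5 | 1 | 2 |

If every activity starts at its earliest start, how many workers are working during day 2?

9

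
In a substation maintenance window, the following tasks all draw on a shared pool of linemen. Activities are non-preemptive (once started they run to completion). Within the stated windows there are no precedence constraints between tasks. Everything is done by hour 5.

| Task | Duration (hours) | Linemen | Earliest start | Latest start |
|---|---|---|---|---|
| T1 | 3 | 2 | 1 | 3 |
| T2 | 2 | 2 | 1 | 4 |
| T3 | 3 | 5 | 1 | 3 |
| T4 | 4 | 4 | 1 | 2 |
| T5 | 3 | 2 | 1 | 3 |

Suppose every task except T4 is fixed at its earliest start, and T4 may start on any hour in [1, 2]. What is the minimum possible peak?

15

T4@1: h1:15  h2:15  h3:13  h4:4  h5:0 → peak 15
T4@2: h1:11  h2:15  h3:13  h4:4  h5:4 → peak 15
Best is T4@1, peak 15.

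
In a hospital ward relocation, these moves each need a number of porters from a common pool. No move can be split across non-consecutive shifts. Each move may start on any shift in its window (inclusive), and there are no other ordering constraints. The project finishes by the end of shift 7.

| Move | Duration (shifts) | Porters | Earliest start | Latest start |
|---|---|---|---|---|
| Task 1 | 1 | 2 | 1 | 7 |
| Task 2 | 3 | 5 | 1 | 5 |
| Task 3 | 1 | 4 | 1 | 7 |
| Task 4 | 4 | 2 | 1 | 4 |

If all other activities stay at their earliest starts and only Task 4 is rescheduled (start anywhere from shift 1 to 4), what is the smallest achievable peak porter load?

11

Task 4@1: s1:13  s2:7  s3:7  s4:2  s5:0  s6:0  s7:0 → peak 13
Task 4@2: s1:11  s2:7  s3:7  s4:2  s5:2  s6:0  s7:0 → peak 11
Task 4@3: s1:11  s2:5  s3:7  s4:2  s5:2  s6:2  s7:0 → peak 11
Task 4@4: s1:11  s2:5  s3:5  s4:2  s5:2  s6:2  s7:2 → peak 11
Best is Task 4@2, peak 11.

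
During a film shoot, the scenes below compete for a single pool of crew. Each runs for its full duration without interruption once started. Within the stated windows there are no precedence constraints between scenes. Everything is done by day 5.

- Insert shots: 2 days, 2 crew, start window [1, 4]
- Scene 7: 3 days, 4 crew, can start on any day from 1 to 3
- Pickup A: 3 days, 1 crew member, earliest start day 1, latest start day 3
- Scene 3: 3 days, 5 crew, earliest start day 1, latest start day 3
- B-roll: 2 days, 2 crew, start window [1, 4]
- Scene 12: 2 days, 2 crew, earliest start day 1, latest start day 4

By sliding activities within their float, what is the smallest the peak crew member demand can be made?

10

Early-start (Insert shots@1, Scene 7@1, Pickup A@1, Scene 3@1, B-roll@1, Scene 12@1) gives peak 16: d1:16  d2:16  d3:10  d4:0  d5:0.
Shift Scene 3→3, Scene 12→4.
Schedule Insert shots@1, Scene 7@1, Pickup A@1, Scene 3@3, B-roll@1, Scene 12@4: d1:9  d2:9  d3:10  d4:7  d5:7 — peak 10.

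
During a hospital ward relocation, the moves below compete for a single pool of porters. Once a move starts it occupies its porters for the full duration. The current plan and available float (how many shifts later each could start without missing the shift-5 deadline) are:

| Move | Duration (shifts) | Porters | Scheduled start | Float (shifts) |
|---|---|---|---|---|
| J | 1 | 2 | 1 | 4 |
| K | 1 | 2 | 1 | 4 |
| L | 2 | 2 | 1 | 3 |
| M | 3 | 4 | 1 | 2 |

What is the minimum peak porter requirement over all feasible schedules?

4

Early-start (J@1, K@1, L@1, M@1) gives peak 10: s1:10  s2:6  s3:4  s4:0  s5:0.
Shift K→2, M→3.
Schedule J@1, K@2, L@1, M@3: s1:4  s2:4  s3:4  s4:4  s5:4 — peak 4.
Total porter-shifts = 20 over 5 shifts ⇒ peak ≥ ⌈20/5⌉ = 4, so 4 is optimal.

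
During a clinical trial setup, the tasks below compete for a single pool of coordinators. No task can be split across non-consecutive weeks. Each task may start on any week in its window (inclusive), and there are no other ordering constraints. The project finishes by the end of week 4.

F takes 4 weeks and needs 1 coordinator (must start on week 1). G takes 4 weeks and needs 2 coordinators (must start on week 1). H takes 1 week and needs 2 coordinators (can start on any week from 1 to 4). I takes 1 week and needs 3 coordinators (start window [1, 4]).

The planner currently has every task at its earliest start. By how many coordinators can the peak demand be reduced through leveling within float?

2

Early-start peak: w1:8  w2:3  w3:3  w4:3 ⇒ 8.
Leveled (F@1, G@1, H@1, I@2): w1:5  w2:6  w3:3  w4:3 ⇒ 6.
Reduction 8 − 6 = 2.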